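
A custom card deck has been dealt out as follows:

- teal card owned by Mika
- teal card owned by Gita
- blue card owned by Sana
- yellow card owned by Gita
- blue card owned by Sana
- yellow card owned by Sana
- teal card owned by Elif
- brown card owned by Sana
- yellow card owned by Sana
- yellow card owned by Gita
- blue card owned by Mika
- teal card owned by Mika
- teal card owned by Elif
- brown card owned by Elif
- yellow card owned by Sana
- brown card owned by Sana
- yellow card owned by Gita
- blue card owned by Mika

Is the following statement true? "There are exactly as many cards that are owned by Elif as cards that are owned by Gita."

Count of cards owned by Elif: 3.
Count of cards owned by Gita: 4.
The claim requires 3 = 4, which does not hold.

False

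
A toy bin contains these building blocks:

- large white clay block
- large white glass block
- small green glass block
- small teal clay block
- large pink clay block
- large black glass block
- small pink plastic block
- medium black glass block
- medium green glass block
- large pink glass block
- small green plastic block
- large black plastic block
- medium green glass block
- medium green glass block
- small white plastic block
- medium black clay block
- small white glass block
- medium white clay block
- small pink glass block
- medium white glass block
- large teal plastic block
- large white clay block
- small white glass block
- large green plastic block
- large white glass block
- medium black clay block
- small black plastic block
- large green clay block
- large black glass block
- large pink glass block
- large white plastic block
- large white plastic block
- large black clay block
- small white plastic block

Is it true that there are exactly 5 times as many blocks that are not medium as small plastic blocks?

|blocks that are not medium| = 26.
|small plastic blocks| = 5.
The claim requires 26 = 5 × 5 = 25, which does not hold.

False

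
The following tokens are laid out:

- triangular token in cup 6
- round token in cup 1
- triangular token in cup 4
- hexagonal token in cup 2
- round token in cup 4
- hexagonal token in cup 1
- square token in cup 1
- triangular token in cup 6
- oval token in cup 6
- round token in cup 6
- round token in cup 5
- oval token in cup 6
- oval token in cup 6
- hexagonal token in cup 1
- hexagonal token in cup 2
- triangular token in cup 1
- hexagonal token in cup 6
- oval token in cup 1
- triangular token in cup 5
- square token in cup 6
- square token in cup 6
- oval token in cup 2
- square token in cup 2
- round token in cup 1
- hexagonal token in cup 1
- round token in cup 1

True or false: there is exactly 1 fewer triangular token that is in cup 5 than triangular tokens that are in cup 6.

True

|triangular tokens in cup 5| = 1.
|triangular tokens in cup 6| = 2.
The claim requires 2 − 1 (= 1) to equal 1, which holds.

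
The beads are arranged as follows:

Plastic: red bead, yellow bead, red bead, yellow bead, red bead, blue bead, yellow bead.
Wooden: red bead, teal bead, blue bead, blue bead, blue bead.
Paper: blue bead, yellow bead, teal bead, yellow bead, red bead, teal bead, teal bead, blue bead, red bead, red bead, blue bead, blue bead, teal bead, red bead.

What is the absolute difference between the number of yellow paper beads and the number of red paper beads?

2

yellow paper beads: 2. red paper beads: 4.
|2 − 4| = 4 − 2 = 2.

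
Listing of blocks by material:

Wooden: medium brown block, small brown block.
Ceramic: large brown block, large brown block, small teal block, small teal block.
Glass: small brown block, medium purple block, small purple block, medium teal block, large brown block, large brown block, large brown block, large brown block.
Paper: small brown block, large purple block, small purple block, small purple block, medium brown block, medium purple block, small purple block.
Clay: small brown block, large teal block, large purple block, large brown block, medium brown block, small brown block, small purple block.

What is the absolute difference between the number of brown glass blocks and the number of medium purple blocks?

brown glass blocks: 5. medium purple blocks: 2.
|5 − 2| = 5 − 2 = 3.

3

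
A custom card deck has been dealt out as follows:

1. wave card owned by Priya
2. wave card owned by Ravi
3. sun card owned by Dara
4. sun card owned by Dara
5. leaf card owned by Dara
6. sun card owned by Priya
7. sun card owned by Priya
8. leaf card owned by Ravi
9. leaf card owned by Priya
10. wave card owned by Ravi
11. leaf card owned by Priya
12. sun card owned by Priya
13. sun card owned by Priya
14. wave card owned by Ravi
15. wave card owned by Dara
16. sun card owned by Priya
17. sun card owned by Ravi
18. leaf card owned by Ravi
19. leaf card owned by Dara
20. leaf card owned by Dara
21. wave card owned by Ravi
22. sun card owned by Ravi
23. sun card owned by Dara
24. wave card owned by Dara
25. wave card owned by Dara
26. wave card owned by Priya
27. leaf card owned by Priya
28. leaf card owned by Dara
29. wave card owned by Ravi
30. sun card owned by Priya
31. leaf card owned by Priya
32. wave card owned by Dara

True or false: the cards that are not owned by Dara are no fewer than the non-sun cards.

True

Count of cards that are not owned by Dara: 21.
There are 21 non-sun cards.
The claim requires 21 ≥ 21, which holds.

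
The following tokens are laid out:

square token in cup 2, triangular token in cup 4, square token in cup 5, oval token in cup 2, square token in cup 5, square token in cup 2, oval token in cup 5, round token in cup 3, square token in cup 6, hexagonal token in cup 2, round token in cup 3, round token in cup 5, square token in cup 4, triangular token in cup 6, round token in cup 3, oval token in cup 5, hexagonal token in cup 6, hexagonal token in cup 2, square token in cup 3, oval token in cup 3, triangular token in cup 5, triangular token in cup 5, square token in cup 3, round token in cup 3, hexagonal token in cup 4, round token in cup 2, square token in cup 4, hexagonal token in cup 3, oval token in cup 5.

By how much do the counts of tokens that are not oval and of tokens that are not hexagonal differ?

tokens that are not oval: 24. tokens that are not hexagonal: 24.
|24 − 24| = 24 − 24 = 0.

0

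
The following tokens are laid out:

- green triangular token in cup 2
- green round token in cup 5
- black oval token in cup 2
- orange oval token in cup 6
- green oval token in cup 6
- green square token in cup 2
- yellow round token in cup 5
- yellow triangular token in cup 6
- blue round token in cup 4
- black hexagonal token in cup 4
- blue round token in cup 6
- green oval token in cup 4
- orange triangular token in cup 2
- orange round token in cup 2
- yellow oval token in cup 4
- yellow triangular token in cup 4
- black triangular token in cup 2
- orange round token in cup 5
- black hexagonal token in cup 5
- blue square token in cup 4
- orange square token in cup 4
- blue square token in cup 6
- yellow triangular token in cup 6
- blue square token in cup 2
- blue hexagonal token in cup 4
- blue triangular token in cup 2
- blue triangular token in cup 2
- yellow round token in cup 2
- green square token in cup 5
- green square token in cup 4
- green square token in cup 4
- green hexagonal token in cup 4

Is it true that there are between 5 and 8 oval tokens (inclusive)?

True

There are 5 oval tokens.
The claim requires 5 ≤ 5 ≤ 8, which holds.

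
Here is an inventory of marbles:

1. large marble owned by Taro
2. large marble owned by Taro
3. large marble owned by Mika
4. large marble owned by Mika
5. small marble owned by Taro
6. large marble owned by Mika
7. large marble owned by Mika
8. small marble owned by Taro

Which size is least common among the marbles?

small

Counts by size: large 6, small 2.
The minimum is 2, held uniquely by small.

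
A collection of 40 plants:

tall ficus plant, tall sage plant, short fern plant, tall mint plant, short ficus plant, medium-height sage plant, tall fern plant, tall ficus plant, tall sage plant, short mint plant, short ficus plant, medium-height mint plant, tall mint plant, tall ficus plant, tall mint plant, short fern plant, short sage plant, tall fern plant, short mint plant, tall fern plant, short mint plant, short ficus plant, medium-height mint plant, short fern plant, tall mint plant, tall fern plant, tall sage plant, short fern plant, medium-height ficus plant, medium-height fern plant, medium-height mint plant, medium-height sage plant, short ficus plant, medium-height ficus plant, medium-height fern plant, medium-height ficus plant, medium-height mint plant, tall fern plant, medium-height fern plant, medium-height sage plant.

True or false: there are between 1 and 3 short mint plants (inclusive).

True

|short mint plants| = 3.
The claim requires 1 ≤ 3 ≤ 3, which holds.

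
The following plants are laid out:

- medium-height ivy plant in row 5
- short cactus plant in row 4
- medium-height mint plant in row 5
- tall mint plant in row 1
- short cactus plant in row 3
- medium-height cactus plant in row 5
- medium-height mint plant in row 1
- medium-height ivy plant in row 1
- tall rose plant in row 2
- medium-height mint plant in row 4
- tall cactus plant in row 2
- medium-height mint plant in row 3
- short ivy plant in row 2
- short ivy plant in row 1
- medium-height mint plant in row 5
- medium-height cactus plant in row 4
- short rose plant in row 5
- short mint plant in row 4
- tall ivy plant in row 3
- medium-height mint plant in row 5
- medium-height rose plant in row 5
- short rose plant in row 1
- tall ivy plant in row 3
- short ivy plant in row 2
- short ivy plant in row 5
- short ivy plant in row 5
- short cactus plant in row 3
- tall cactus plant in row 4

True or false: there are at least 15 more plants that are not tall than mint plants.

|plants that are not tall| = 22.
|mint plants| = 8.
The claim requires 22 − 8 = 14 ≥ 15, which does not hold.

False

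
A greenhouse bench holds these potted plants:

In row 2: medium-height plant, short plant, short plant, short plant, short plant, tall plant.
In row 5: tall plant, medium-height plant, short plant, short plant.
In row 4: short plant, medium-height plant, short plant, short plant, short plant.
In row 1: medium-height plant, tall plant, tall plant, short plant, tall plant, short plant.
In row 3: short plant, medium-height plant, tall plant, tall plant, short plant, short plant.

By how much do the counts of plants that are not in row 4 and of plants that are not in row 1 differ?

1

plants that are not in row 4: 22. plants that are not in row 1: 21.
|22 − 21| = 22 − 21 = 1.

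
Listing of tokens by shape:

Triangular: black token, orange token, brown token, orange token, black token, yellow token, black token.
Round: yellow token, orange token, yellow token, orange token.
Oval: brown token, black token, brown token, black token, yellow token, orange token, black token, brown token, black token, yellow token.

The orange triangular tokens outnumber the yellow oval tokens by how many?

0

orange triangular tokens: 2.
yellow oval tokens: 2.
2 − 2 = 0.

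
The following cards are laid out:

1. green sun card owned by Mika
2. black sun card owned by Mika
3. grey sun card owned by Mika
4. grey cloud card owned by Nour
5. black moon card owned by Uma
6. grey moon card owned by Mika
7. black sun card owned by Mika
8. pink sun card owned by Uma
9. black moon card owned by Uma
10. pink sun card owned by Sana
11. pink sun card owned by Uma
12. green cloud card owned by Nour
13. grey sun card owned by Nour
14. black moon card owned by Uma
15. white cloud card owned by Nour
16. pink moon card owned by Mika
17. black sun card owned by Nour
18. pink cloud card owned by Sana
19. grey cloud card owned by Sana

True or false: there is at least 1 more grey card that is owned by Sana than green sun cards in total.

grey cards owned by Sana: 1.
green sun cards: 1.
The claim requires 1 − 1 = 0 ≥ 1, which does not hold.

False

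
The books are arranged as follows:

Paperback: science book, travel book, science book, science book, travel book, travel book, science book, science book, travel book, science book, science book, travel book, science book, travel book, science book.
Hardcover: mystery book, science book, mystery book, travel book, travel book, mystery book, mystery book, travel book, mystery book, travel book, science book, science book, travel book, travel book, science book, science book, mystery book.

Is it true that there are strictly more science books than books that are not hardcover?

False

science books: 14.
books that are not hardcover: 15.
The claim requires 14 > 15, which does not hold.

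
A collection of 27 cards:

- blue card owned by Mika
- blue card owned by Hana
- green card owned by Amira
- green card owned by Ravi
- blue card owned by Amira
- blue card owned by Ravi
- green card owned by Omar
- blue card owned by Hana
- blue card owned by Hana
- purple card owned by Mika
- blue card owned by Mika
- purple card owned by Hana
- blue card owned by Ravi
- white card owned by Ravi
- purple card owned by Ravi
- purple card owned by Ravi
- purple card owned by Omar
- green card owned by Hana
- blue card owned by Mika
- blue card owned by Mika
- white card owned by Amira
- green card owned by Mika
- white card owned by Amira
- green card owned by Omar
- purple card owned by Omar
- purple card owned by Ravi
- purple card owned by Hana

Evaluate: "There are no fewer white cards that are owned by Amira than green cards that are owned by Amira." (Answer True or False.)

Count of white cards owned by Amira: 2.
Count of green cards owned by Amira: 1.
The claim requires 2 ≥ 1, which holds.

True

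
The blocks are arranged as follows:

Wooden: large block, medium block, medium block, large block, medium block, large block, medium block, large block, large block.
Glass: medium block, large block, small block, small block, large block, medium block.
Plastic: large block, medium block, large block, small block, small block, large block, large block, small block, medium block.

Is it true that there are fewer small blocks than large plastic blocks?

There are 5 small blocks.
There are 4 large plastic blocks.
The claim requires 5 < 4, which does not hold.

False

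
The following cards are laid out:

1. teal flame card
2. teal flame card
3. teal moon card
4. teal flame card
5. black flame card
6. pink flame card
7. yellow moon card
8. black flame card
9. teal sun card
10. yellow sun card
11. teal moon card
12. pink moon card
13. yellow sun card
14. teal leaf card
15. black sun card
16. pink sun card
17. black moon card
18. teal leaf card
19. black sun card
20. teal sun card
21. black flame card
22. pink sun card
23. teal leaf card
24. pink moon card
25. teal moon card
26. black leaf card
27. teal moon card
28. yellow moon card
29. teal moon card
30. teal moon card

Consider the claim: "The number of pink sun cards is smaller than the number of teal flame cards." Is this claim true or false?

pink sun cards: 2.
teal flame cards: 3.
The claim requires 2 < 3, which holds.

True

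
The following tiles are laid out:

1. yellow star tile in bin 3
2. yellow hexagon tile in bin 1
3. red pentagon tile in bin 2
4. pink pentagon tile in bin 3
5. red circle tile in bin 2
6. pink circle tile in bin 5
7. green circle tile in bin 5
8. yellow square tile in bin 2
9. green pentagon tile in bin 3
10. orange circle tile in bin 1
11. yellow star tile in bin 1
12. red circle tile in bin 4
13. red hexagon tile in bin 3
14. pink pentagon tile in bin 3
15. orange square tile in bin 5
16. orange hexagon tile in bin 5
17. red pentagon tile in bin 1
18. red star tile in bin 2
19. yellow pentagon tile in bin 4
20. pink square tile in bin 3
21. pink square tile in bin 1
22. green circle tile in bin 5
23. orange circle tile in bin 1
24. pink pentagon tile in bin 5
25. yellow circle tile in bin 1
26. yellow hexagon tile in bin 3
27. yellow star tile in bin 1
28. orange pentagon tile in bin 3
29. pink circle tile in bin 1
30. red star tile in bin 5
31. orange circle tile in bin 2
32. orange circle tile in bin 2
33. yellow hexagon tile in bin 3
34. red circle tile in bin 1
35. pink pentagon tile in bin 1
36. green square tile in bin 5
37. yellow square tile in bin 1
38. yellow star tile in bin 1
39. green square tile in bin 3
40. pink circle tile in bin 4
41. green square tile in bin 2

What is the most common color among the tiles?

yellow

Counts by color: yellow 11, pink 9, red 8, orange 7, green 6.
The maximum is 11, held uniquely by yellow.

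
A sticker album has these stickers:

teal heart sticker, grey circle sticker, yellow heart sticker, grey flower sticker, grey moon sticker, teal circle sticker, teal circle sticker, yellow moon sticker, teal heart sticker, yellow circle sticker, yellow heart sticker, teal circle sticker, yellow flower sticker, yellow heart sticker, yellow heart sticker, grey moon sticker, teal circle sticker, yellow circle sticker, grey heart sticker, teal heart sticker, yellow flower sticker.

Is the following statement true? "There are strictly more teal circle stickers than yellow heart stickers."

|teal circle stickers| = 4.
|yellow heart stickers| = 4.
The claim requires 4 > 4, which does not hold.

False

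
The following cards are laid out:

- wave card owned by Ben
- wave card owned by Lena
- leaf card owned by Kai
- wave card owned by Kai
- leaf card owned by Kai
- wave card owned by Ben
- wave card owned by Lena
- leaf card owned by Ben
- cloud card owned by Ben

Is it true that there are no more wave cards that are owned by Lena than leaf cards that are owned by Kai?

|wave cards owned by Lena| = 2.
|leaf cards owned by Kai| = 2.
The claim requires 2 ≤ 2, which holds.

True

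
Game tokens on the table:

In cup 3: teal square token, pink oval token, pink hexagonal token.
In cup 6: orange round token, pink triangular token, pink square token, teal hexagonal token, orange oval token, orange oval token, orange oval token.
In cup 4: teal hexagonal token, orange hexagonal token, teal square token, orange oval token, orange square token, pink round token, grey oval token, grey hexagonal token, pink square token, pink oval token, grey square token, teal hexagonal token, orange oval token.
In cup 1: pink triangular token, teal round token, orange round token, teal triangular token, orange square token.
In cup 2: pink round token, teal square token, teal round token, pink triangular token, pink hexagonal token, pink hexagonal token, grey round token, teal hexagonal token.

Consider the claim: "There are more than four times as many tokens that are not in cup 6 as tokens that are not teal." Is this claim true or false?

False

|tokens that are not in cup 6| = 29.
|tokens that are not teal| = 26.
The claim requires 29 > 4 × 26 = 104, which does not hold.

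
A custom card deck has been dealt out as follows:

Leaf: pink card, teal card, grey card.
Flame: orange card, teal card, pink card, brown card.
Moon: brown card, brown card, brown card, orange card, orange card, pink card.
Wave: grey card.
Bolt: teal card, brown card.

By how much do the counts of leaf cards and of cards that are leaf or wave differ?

1

leaf cards: 3. cards that are leaf or wave: 4.
|3 − 4| = 4 − 3 = 1.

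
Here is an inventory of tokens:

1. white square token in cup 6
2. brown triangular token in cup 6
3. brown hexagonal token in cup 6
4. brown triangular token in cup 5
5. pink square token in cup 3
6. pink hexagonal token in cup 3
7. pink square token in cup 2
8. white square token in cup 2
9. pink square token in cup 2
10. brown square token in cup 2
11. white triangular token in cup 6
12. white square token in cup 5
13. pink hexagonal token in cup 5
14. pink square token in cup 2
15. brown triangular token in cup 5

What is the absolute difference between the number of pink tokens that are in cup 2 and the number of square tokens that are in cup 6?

2

pink tokens in cup 2: 3. square tokens in cup 6: 1.
|3 − 1| = 3 − 1 = 2.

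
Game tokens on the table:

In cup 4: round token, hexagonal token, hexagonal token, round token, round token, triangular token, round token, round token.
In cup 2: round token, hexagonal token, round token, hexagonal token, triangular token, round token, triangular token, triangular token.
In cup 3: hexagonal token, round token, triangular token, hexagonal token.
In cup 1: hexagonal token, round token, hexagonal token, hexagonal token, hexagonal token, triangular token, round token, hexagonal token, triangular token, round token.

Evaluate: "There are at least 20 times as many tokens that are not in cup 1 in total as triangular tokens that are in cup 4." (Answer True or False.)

True

|tokens that are not in cup 1| = 20.
|triangular tokens in cup 4| = 1.
The claim requires 20 ≥ 20 × 1 = 20, which holds.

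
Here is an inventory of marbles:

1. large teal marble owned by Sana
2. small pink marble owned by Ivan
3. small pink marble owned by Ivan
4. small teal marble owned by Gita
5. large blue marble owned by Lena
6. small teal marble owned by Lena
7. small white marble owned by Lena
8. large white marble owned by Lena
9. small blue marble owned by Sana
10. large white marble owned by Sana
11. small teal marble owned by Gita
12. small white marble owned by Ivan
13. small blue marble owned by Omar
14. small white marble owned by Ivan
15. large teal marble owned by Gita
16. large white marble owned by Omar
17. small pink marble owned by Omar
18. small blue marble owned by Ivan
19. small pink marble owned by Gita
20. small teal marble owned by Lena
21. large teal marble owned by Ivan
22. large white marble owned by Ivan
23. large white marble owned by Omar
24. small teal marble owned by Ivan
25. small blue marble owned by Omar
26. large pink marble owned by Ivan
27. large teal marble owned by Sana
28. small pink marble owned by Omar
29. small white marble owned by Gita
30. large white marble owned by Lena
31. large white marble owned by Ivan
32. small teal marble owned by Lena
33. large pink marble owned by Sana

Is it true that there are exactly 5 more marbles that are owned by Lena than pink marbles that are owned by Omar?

marbles owned by Lena: 7.
pink marbles owned by Omar: 2.
The claim requires 7 − 2 (= 5) to equal 5, which holds.

True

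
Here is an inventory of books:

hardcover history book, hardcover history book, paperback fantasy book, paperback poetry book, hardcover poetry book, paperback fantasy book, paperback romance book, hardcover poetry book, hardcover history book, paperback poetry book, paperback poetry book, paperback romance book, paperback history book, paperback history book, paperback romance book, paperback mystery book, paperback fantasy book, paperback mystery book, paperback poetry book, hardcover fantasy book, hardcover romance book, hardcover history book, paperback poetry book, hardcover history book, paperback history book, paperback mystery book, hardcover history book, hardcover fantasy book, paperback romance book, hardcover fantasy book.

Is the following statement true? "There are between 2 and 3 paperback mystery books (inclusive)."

There are 3 paperback mystery books.
The claim requires 2 ≤ 3 ≤ 3, which holds.

True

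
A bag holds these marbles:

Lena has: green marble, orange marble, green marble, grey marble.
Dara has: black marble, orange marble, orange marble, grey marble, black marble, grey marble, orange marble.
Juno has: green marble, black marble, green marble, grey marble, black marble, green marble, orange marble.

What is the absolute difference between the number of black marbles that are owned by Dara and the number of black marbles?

black marbles owned by Dara: 2. black marbles: 4.
|2 − 4| = 4 − 2 = 2.

2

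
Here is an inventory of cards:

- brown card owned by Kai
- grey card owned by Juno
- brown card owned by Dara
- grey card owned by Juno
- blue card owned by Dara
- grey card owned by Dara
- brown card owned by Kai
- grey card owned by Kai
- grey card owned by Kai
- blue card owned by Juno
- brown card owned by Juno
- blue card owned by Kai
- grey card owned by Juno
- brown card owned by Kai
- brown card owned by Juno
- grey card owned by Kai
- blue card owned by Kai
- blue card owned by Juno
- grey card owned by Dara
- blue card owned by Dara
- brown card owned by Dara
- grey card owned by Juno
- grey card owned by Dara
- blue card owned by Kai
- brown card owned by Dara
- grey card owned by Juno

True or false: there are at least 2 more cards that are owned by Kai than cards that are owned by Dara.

|cards owned by Kai| = 9.
|cards owned by Dara| = 8.
The claim requires 9 − 8 = 1 ≥ 2, which does not hold.

False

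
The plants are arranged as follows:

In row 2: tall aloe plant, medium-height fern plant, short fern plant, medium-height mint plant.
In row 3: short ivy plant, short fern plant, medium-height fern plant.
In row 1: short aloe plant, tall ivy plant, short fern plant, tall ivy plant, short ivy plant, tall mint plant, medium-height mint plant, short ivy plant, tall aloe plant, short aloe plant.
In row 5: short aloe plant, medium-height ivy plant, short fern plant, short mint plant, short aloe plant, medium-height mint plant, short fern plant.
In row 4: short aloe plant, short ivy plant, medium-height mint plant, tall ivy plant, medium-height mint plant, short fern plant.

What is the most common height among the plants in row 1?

Counts by height (restricted to plants in row 1): short 5, tall 4, medium-height 1.
The maximum is 5, held uniquely by short.

short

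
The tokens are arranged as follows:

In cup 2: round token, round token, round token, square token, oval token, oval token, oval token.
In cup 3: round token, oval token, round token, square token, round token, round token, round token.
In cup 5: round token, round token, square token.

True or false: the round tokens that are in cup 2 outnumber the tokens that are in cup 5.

|round tokens in cup 2| = 3.
|tokens in cup 5| = 3.
The claim requires 3 > 3, which does not hold.

False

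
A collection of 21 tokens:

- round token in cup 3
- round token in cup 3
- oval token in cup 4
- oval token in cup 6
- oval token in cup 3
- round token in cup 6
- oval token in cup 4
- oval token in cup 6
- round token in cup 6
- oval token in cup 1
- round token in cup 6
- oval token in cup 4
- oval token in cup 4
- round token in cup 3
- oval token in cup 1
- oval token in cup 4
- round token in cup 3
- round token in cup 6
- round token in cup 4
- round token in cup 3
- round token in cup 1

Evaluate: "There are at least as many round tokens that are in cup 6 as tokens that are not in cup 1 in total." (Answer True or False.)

False

round tokens in cup 6: 4.
tokens that are not in cup 1: 18.
The claim requires 4 ≥ 18, which does not hold.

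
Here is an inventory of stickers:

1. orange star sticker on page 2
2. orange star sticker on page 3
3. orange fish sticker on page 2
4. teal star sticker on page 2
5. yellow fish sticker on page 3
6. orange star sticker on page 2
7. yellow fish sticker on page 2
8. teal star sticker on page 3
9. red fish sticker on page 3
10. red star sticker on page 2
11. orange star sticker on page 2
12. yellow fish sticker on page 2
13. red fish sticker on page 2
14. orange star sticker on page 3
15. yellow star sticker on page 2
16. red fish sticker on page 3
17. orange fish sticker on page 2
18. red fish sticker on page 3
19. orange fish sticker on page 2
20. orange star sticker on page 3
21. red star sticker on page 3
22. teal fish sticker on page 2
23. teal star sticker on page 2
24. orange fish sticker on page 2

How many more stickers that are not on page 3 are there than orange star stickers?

stickers that are not on page 3: 15.
orange star stickers: 6.
15 − 6 = 9.

9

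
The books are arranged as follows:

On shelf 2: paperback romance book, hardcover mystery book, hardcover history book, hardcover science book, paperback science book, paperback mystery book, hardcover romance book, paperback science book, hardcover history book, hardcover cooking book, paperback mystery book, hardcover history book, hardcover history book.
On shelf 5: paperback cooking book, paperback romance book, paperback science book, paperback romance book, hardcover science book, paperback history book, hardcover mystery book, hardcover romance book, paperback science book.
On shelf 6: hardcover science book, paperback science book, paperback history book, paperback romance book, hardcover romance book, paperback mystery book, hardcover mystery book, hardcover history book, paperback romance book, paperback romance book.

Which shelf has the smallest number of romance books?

shelf 2

Counts by shelf (restricted to romance books): shelf 6→4, shelf 5→3, shelf 2→2.
The minimum is 2, held uniquely by shelf 2.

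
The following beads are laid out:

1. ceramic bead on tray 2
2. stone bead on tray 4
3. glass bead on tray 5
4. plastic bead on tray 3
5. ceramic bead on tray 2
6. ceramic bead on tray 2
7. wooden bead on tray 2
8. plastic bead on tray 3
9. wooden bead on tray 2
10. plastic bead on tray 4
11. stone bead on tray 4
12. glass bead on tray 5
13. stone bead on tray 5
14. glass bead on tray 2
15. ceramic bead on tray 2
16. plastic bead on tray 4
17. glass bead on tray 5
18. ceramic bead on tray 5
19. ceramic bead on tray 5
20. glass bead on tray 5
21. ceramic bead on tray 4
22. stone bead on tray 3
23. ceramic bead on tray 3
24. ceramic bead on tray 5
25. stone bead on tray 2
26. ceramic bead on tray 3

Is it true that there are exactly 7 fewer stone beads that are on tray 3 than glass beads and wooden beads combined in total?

|stone beads on tray 3| = 1.
glass beads: 5; wooden beads: 2; combined: 5 + 2 = 7.
The claim requires 7 − 1 (= 6) to equal 7, which does not hold.

False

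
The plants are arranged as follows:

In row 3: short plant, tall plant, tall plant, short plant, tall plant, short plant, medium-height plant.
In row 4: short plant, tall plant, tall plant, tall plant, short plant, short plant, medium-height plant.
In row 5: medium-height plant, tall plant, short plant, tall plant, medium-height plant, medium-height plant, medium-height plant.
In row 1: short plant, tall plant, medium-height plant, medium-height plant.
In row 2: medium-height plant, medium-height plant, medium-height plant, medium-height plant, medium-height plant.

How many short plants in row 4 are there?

3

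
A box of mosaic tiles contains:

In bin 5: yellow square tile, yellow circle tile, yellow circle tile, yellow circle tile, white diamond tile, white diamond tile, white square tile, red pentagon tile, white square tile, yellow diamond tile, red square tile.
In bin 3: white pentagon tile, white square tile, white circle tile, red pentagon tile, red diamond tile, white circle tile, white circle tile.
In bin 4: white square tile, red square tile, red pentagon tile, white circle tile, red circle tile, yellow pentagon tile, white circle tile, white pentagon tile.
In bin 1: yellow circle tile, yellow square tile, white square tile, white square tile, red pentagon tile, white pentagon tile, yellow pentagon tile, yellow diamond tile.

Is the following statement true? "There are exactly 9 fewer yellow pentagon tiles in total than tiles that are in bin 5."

|yellow pentagon tiles| = 2.
|tiles in bin 5| = 11.
The claim requires 11 − 2 (= 9) to equal 9, which holds.

True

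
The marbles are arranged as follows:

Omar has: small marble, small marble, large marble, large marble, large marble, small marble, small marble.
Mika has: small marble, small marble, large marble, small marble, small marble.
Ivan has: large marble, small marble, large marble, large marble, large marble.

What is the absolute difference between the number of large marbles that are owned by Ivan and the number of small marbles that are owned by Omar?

0

large marbles owned by Ivan: 4. small marbles owned by Omar: 4.
|4 − 4| = 4 − 4 = 0.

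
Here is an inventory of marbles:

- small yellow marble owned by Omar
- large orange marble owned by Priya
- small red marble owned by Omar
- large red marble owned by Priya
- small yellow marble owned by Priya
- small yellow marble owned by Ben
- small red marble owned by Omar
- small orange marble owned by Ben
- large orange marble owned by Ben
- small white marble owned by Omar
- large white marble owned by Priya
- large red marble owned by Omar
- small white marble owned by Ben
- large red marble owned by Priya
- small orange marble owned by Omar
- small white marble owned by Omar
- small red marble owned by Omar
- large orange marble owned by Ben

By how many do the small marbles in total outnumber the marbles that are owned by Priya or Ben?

1

small marbles: 11.
marbles owned by Priya or Ben: 10.
11 − 10 = 1.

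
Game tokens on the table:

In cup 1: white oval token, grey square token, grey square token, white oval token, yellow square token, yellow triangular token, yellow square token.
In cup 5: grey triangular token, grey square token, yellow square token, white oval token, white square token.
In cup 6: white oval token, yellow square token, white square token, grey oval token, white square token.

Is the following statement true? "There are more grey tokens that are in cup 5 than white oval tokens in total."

False

grey tokens in cup 5: 2.
white oval tokens: 4.
The claim requires 2 > 4, which does not hold.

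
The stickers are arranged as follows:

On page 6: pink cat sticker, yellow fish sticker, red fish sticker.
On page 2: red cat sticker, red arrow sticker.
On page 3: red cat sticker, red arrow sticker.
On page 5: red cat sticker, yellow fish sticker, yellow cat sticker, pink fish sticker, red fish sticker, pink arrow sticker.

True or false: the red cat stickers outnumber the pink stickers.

False

red cat stickers: 3.
pink stickers: 3.
The claim requires 3 > 3, which does not hold.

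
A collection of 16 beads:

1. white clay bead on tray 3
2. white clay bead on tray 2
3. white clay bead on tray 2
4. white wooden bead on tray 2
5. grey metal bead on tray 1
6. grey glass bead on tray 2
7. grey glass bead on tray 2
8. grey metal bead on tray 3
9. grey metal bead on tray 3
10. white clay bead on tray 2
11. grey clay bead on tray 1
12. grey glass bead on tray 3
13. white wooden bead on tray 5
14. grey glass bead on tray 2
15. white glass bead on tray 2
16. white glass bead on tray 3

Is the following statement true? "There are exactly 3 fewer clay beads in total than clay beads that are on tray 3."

clay beads: 5.
clay beads on tray 3: 1.
The claim requires 1 − 5 (= -4) to equal 3, which does not hold.

False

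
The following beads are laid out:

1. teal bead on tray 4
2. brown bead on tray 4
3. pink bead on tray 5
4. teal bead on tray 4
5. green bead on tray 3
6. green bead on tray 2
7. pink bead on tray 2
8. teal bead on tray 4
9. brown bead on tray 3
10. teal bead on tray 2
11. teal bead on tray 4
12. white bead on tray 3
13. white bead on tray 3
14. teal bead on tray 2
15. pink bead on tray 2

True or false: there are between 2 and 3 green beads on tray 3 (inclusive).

green beads on tray 3: 1.
The claim requires 2 ≤ 1 ≤ 3, which does not hold.

False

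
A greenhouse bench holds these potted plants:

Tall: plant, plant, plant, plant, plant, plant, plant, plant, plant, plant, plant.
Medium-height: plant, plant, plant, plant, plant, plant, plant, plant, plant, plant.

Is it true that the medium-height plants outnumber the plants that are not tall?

False

There are 10 medium-height plants.
There are 10 plants that are not tall.
The claim requires 10 > 10, which does not hold.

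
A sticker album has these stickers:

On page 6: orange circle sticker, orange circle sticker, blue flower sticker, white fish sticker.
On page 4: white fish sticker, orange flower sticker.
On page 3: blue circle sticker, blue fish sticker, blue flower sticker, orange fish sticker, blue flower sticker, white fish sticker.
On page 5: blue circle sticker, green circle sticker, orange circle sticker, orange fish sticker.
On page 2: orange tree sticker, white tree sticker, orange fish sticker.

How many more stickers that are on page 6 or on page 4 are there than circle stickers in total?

0

stickers on page 6 or on page 4: 6.
circle stickers: 6.
6 − 6 = 0.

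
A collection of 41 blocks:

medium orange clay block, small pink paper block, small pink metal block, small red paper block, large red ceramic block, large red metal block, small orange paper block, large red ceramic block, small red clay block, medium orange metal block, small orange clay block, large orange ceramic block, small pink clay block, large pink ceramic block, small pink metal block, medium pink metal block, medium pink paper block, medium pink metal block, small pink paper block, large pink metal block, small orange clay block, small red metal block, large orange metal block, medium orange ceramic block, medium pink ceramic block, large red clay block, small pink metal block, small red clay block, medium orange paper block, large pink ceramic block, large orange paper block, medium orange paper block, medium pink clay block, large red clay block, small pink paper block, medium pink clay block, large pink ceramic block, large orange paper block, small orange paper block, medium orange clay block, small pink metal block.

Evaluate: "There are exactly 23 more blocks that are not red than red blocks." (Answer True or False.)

|blocks that are not red| = 32.
|red blocks| = 9.
The claim requires 32 − 9 (= 23) to equal 23, which holds.

True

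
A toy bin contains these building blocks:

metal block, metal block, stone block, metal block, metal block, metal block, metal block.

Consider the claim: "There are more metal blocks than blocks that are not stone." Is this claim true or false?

There are 6 metal blocks.
There are 6 blocks that are not stone.
The claim requires 6 > 6, which does not hold.

False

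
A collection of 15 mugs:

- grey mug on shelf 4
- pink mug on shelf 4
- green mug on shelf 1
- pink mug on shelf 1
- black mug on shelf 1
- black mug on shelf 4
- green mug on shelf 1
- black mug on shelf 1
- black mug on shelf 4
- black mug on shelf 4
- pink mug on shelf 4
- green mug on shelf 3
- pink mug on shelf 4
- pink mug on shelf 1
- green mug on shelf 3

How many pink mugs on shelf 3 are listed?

0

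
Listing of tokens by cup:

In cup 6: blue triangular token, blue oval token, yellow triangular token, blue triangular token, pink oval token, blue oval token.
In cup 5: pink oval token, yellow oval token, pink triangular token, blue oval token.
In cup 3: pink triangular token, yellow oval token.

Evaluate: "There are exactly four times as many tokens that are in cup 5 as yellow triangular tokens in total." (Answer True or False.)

True

|tokens in cup 5| = 4.
|yellow triangular tokens| = 1.
The claim requires 4 = 4 × 1 = 4, which holds.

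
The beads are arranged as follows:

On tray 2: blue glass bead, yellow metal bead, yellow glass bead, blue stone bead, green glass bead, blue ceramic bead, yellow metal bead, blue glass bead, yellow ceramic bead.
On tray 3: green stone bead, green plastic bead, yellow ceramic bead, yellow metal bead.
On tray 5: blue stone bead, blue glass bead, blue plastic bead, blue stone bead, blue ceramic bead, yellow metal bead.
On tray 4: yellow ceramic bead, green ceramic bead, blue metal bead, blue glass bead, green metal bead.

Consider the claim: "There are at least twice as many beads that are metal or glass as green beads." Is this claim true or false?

There are 12 beads that are metal or glass.
There are 5 green beads.
The claim requires 12 ≥ 2 × 5 = 10, which holds.

True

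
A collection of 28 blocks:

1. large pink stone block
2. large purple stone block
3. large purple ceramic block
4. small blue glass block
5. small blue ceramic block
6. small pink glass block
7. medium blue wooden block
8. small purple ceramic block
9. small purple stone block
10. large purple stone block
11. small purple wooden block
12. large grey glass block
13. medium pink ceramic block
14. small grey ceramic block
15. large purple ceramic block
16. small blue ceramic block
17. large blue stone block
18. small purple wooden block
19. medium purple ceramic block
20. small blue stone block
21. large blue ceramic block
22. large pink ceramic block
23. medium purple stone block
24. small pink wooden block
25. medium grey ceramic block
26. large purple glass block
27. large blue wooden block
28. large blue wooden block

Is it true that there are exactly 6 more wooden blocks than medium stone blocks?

There are 6 wooden blocks.
There is 1 medium stone block.
The claim requires 6 − 1 (= 5) to equal 6, which does not hold.

False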